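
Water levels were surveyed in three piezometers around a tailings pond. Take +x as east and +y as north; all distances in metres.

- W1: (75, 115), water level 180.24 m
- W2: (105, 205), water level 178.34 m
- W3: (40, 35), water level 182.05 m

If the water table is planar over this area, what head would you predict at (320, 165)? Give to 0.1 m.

Taking W1 as reference: W2−W1 = (30, 90, -1.90); W3−W1 = (-35, -80, +1.81).
Determinant of the coordinate differences = 30·(-80) − (-35)·90 = 750.
∂h/∂x = [(-1.90)·(-80) − (+1.81)·90] / 750 = -0.01453
∂h/∂y = [30·(+1.81) − (-35)·(-1.90)] / 750 = -0.01627
h(320, 165) = 180.24 + (-0.01453)·(245) + (-0.01627)·(50) = 180.24 -3.561 -0.813 = 175.866 m.

175.9 m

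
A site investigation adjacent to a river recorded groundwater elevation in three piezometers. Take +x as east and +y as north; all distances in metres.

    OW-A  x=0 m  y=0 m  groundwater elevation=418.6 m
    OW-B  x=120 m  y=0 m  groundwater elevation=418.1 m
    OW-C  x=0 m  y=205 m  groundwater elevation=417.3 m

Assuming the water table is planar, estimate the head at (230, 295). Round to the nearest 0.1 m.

∂h/∂x = (418.1 − 418.6) / (120 − 0) = -0.004167
∂h/∂y = (417.3 − 418.6) / (205 − 0) = -0.006341
h(230, 295) = 418.6 + (-0.004167)·(230) + (-0.006341)·(295) = 418.6 -0.958 -1.871 = 415.771 m.

415.8 m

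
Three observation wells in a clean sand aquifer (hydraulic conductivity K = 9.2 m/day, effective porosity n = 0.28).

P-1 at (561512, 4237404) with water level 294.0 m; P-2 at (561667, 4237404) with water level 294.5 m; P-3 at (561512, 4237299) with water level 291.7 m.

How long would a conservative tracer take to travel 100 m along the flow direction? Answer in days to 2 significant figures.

140 days

∂h/∂x = (294.5 − 294.0) / (561667 − 561512) = +0.003226
∂h/∂y = (291.7 − 294.0) / (4237299 − 4237404) = +0.02190
|∇h| = √(0.003226² + 0.02190²) = 0.02214
Seepage velocity v = K·i/n = 9.2 × 0.02214 / 0.28 = 0.7275 m/day.
t = 100 / 0.7275 = 137.5 days.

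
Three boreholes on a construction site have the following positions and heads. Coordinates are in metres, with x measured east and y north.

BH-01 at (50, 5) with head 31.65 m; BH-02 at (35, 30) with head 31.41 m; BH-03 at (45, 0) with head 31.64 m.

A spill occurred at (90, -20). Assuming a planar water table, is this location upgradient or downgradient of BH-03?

upgradient

With h = a·x + b·y + c and BH-01 as origin, the differences give:
  (-15)·a + 25·b = -0.24
  (-5)·a + (-5)·b = -0.01
Eliminate b (×(-5) and ×25, subtract): 200·a = 1.450 → a = ∂h/∂x = +0.007250
Back-substitute: b = ∂h/∂y = -0.005250.
Head at (90, -20) = 31.65 + (+0.007250)·(40) + (-0.005250)·(-25) = 32.07 m.
That is higher than the 31.64 m at BH-03, so the point is upgradient.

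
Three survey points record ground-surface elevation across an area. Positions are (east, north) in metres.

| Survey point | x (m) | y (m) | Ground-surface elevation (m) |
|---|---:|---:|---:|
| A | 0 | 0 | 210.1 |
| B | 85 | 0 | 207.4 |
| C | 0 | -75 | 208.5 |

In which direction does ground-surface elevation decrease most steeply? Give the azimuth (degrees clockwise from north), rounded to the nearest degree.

∂z/∂x = (207.4 − 210.1) / (85 − 0) = -0.03176
∂z/∂y = (208.5 − 210.1) / (-75 − 0) = +0.02133
Steepest decrease is along −∇f: components (+0.03176 E, -0.02133 N).
Azimuth = atan2(+0.03176, -0.02133) = 123.9° ≈ 124°.

124°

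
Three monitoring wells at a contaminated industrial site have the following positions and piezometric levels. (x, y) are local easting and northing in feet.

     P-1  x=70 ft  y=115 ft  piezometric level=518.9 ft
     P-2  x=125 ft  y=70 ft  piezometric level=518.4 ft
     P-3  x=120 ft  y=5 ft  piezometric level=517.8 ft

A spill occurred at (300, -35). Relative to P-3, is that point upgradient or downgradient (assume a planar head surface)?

downgradient

Taking P-1 as reference: P-2−P-1 = (55, -45, -0.5); P-3−P-1 = (50, -110, -1.1).
Solve a·Δx + b·Δy = Δh: det = 55·(-110) − 50·(-45) = -3800.
∂h/∂x = [(-0.5)·(-110) − (-1.1)·(-45)] / -3800 = -0.001447
∂h/∂y = [55·(-1.1) − 50·(-0.5)] / -3800 = +0.009342
Head at (300, -35) = 518.9 + (-0.001447)·(230) + (+0.009342)·(-150) = 517.17 ft.
That is lower than the 517.8 ft at P-3, so the point is downgradient.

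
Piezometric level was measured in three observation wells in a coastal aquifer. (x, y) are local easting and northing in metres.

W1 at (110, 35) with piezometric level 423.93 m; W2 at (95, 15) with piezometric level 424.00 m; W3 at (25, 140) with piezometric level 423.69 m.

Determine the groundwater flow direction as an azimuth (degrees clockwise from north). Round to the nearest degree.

015°

Differences from W1: to W2 (Δx, Δy, Δh) = (-15, -20, +0.07); to W3 = (-85, 105, -0.24).
Solve a·Δx + b·Δy = Δh: det = (-15)·105 − (-85)·(-20) = -3275.
∂h/∂x = [(+0.07)·105 − (-0.24)·(-20)] / -3275 = -0.0007786
∂h/∂y = [(-15)·(-0.24) − (-85)·(+0.07)] / -3275 = -0.002916
Flow direction (−∇h) has components (+0.0007786 E, +0.002916 N).
Azimuth = atan2(E, N) = atan2(+0.0007786, +0.002916) = 15.0° ≈ 015°.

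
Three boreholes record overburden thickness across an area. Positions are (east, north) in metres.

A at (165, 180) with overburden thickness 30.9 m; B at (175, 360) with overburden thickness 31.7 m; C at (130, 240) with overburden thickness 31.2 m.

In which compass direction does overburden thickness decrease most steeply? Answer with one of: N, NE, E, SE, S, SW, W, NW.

S

Differences from A: to B (Δx, Δy, Δh) = (10, 180, +0.8); to C = (-35, 60, +0.3).
Solve a·Δx + b·Δy = Δd: det = 10·60 − (-35)·180 = 6900.
∂d/∂x = [(+0.8)·60 − (+0.3)·180] / 6900 = -0.0008696
∂d/∂y = [10·(+0.3) − (-35)·(+0.8)] / 6900 = +0.004493
Steepest decrease is along −∇f = (+0.0008696 E, -0.004493 N) → south.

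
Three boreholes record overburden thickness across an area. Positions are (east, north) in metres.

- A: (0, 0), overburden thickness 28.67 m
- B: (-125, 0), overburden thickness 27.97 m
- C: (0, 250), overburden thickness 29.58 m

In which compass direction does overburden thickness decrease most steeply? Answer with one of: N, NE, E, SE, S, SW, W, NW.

∂d/∂x = (27.97 − 28.67) / (-125 − 0) = +0.005600
∂d/∂y = (29.58 − 28.67) / (250 − 0) = +0.003640
Steepest decrease is along −∇f = (-0.005600 E, -0.003640 N) → southwest.

SW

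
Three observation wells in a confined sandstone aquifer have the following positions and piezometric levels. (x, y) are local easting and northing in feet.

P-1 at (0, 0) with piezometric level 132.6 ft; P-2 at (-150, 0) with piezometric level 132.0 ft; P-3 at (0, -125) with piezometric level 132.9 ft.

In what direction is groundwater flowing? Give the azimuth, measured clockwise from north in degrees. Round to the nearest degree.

∂h/∂x = (132.0 − 132.6) / (-150 − 0) = +0.004000
∂h/∂y = (132.9 − 132.6) / (-125 − 0) = -0.002400
Flow direction (−∇h) has components (-0.004000 E, +0.002400 N).
Azimuth = atan2(E, N) = atan2(-0.004000, +0.002400) = 301.0° ≈ 301°.

301°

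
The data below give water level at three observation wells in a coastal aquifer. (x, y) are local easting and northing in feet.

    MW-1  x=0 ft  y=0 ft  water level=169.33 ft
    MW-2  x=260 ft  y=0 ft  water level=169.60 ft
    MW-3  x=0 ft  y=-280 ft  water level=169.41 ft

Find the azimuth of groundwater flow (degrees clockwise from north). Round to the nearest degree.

285°

∂h/∂x = (169.60 − 169.33) / (260 − 0) = +0.001038
∂h/∂y = (169.41 − 169.33) / (-280 − 0) = -0.0002857
Flow direction (−∇h) has components (-0.001038 E, +0.0002857 N).
Azimuth = atan2(E, N) = atan2(-0.001038, +0.0002857) = 285.4° ≈ 285°.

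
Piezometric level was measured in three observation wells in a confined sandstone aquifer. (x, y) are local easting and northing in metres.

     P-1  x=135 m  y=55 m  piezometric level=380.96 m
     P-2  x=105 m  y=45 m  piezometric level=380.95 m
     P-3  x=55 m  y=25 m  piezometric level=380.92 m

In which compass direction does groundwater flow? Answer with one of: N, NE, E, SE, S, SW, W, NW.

S

With h = a·x + b·y + c and P-1 as origin, the differences give:
  (-30)·a + (-10)·b = -0.01
  (-80)·a + (-30)·b = -0.04
Eliminate b (×(-30) and ×(-10), subtract): 100·a = -0.100 → a = ∂h/∂x = -0.0010000
Back-substitute: b = ∂h/∂y = +0.004000.
Flow = −∇h = (+0.0010000 east, -0.004000 north), which points south.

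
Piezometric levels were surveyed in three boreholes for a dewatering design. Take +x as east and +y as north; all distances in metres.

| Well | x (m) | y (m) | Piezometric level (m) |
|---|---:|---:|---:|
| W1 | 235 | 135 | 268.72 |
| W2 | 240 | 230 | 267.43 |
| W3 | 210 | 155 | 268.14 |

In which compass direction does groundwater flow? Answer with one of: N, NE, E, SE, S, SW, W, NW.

NW

With h = a·x + b·y + c and W1 as origin, the differences give:
  5·a + 95·b = -1.29
  (-25)·a + 20·b = -0.58
Eliminate b (×20 and ×95, subtract): 2475·a = 29.300 → a = ∂h/∂x = +0.01184
Back-substitute: b = ∂h/∂y = -0.01420.
Flow = −∇h = (-0.01184 east, +0.01420 north), which points northwest.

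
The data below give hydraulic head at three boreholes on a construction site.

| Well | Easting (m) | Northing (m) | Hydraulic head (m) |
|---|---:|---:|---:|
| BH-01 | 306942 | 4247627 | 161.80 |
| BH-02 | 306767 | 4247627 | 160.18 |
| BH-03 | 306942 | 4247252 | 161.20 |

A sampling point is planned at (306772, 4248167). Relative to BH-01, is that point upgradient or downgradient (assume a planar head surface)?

downgradient

∂h/∂x = (160.18 − 161.80) / (306767 − 306942) = +0.009257
∂h/∂y = (161.20 − 161.80) / (4247252 − 4247627) = +0.001600
Head at (306772, 4248167) = 161.80 + (+0.009257)·(-170) + (+0.001600)·(540) = 161.09 m.
That is lower than the 161.80 m at BH-01, so the point is downgradient.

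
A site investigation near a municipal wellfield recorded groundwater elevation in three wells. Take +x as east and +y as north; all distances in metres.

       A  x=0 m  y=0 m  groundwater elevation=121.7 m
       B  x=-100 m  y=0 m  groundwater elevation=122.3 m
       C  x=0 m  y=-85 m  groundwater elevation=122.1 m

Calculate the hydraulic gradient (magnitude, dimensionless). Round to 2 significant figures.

0.0076

∂h/∂x = (122.3 − 121.7) / (-100 − 0) = -0.006000
∂h/∂y = (122.1 − 121.7) / (-85 − 0) = -0.004706
|∇h| = √(-0.006000² + -0.004706²) = 0.007625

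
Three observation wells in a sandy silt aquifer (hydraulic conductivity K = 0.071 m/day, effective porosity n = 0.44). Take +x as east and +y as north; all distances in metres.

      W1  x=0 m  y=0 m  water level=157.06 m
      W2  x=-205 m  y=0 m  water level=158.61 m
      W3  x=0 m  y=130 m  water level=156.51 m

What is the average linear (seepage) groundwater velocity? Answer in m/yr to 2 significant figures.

∂h/∂x = (158.61 − 157.06) / (-205 − 0) = -0.007561
∂h/∂y = (156.51 − 157.06) / (130 − 0) = -0.004231
|∇h| = √(-0.007561² + -0.004231²) = 0.008664
Seepage velocity v = K·i/n = 0.071 × 0.008664 / 0.44 = 0.001398 m/day = 0.5106 m/yr.

0.51 m/yr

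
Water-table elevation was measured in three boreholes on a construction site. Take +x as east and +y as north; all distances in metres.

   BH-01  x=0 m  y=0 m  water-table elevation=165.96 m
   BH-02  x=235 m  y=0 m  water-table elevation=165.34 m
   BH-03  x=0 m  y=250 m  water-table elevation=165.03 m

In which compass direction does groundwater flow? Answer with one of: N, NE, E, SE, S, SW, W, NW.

∂h/∂x = (165.34 − 165.96) / (235 − 0) = -0.002638
∂h/∂y = (165.03 − 165.96) / (250 − 0) = -0.003720
Flow = −∇h = (+0.002638 east, +0.003720 north), which points northeast.

NE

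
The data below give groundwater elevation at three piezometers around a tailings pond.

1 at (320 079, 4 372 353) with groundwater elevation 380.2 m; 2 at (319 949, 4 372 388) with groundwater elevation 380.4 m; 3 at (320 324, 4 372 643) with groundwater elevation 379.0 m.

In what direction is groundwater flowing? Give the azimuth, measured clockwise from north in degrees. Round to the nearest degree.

043°

With h = a·x + b·y + c and 1 as origin, the differences give:
  (-130)·a + 35·b = +0.2
  245·a + 290·b = -1.2
Eliminate b (×290 and ×35, subtract): -46275·a = 100.00 → a = ∂h/∂x = -0.002161
Back-substitute: b = ∂h/∂y = -0.002312.
Flow direction (−∇h) has components (+0.002161 E, +0.002312 N).
Azimuth = atan2(E, N) = atan2(+0.002161, +0.002312) = 43.1° ≈ 043°.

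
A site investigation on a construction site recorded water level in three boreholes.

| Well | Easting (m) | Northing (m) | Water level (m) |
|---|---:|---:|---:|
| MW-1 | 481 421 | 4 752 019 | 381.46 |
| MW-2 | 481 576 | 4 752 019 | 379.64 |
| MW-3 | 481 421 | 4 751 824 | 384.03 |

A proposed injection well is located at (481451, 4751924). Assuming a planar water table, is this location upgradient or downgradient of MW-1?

∂h/∂x = (379.64 − 381.46) / (481576 − 481421) = -0.01174
∂h/∂y = (384.03 − 381.46) / (4751824 − 4752019) = -0.01318
Head at (481451, 4751924) = 381.46 + (-0.01174)·(30) + (-0.01318)·(-95) = 382.36 m.
That is higher than the 381.46 m at MW-1, so the point is upgradient.

upgradient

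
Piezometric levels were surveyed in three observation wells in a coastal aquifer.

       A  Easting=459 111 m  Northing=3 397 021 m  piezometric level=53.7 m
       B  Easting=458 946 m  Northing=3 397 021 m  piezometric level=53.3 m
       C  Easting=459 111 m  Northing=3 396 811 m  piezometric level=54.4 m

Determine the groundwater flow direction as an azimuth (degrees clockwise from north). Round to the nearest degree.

∂h/∂x = (53.3 − 53.7) / (458946 − 459111) = +0.002424
∂h/∂y = (54.4 − 53.7) / (3396811 − 3397021) = -0.003333
Flow direction (−∇h) has components (-0.002424 E, +0.003333 N).
Azimuth = atan2(E, N) = atan2(-0.002424, +0.003333) = 324.0° ≈ 324°.

324°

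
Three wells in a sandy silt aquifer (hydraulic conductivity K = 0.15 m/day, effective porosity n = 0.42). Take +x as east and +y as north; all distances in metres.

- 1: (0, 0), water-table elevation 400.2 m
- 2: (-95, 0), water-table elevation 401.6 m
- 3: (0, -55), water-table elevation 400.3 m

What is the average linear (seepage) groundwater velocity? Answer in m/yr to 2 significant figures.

1.9 m/yr

∂h/∂x = (401.6 − 400.2) / (-95 − 0) = -0.01474
∂h/∂y = (400.3 − 400.2) / (-55 − 0) = -0.001818
|∇h| = √(-0.01474² + -0.001818²) = 0.01485
Seepage velocity v = K·i/n = 0.15 × 0.01485 / 0.42 = 0.005304 m/day = 1.937 m/yr.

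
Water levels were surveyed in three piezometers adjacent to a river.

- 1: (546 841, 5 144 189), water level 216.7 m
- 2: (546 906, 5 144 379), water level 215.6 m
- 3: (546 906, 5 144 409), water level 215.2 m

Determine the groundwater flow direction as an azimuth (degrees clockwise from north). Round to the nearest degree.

With h = a·x + b·y + c and 1 as origin, the differences give:
  65·a + 190·b = -1.1
  65·a + 220·b = -1.5
Eliminate b (×220 and ×190, subtract): 1950·a = 43.00 → a = ∂h/∂x = +0.02205
Back-substitute: b = ∂h/∂y = -0.01333.
Flow direction (−∇h) has components (-0.02205 E, +0.01333 N).
Azimuth = atan2(E, N) = atan2(-0.02205, +0.01333) = 301.2° ≈ 301°.

301°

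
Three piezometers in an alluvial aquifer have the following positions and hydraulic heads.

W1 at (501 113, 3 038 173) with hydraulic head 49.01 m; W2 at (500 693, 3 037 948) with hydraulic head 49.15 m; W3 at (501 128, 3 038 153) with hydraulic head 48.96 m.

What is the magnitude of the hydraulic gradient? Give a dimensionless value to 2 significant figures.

With h = a·x + b·y + c and W1 as origin, the differences give:
  (-420)·a + (-225)·b = +0.14
  15·a + (-20)·b = -0.05
Eliminate b (×(-20) and ×(-225), subtract): 11775·a = -14.050 → a = ∂h/∂x = -0.001193
Back-substitute: b = ∂h/∂y = +0.001605.
|∇h| = √(-0.001193² + 0.001605²) = 0.002

0.0020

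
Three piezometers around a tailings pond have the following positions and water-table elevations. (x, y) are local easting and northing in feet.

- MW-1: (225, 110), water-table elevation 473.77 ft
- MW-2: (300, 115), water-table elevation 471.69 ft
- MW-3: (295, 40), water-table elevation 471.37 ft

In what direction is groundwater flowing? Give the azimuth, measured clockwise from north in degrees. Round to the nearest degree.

102°

Taking MW-1 as reference: MW-2−MW-1 = (75, 5, -2.08); MW-3−MW-1 = (70, -70, -2.40).
Solve a·Δx + b·Δy = Δh: det = 75·(-70) − 70·5 = -5600.
∂h/∂x = [(-2.08)·(-70) − (-2.40)·5] / -5600 = -0.02814
∂h/∂y = [75·(-2.40) − 70·(-2.08)] / -5600 = +0.006143
Flow direction (−∇h) has components (+0.02814 E, -0.006143 N).
Azimuth = atan2(E, N) = atan2(+0.02814, -0.006143) = 102.3° ≈ 102°.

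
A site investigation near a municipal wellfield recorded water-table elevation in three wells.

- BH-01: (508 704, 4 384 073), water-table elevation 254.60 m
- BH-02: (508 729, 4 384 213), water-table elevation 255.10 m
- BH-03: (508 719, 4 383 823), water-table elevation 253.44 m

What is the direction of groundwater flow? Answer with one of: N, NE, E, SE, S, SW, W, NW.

SE

Differences from BH-01: to BH-02 (Δx, Δy, Δh) = (25, 140, +0.50); to BH-03 = (15, -250, -1.16).
Solve a·Δx + b·Δy = Δh: det = 25·(-250) − 15·140 = -8350.
∂h/∂x = [(+0.50)·(-250) − (-1.16)·140] / -8350 = -0.004479
∂h/∂y = [25·(-1.16) − 15·(+0.50)] / -8350 = +0.004371
Flow = −∇h = (+0.004479 east, -0.004371 north), which points southeast.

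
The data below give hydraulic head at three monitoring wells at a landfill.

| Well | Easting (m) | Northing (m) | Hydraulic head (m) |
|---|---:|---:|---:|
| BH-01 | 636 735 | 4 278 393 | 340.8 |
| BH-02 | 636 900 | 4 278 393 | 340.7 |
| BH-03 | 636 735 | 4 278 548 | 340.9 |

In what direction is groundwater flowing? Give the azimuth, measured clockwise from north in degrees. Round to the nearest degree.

∂h/∂x = (340.7 − 340.8) / (636900 − 636735) = -0.0006061
∂h/∂y = (340.9 − 340.8) / (4278548 − 4278393) = +0.0006452
Flow direction (−∇h) has components (+0.0006061 E, -0.0006452 N).
Azimuth = atan2(E, N) = atan2(+0.0006061, -0.0006452) = 136.8° ≈ 137°.

137°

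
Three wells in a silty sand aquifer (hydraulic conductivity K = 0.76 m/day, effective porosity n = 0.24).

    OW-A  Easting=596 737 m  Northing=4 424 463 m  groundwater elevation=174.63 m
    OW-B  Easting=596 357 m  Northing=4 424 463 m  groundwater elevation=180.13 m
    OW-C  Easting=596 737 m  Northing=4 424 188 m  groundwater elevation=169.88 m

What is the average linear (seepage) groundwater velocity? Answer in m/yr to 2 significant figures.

26 m/yr

∂h/∂x = (180.13 − 174.63) / (596357 − 596737) = -0.01447
∂h/∂y = (169.88 − 174.63) / (4424188 − 4424463) = +0.01727
|∇h| = √(-0.01447² + 0.01727²) = 0.02253
Seepage velocity v = K·i/n = 0.76 × 0.02253 / 0.24 = 0.07135 m/day = 26.06 m/yr.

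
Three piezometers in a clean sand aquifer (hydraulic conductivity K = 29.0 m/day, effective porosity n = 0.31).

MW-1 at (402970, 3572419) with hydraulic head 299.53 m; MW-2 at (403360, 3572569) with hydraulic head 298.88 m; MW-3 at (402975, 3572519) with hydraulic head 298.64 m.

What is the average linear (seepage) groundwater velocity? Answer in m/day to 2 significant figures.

Differences from MW-1: to MW-2 (Δx, Δy, Δh) = (390, 150, -0.65); to MW-3 = (5, 100, -0.89).
Determinant of the coordinate differences = 390·100 − 5·150 = 38250.
∂h/∂x = [(-0.65)·100 − (-0.89)·150] / 38250 = +0.001791
∂h/∂y = [390·(-0.89) − 5·(-0.65)] / 38250 = -0.008990
|∇h| = √(0.001791² + -0.008990²) = 0.009167
Seepage velocity v = K·i/n = 29.0 × 0.009167 / 0.31 = 0.8576 m/day.

0.86 m/day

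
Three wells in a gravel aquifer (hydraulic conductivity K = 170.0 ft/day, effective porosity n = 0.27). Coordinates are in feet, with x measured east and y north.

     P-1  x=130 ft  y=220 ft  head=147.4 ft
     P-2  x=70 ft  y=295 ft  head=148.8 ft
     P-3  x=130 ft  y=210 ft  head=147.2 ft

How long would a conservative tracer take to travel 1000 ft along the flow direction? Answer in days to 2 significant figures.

79 days

Taking P-1 as reference: P-2−P-1 = (-60, 75, +1.4); P-3−P-1 = (0, -10, -0.2).
Determinant of the coordinate differences = (-60)·(-10) − 0·75 = 600.
∂h/∂x = [(+1.4)·(-10) − (-0.2)·75] / 600 = +0.001667
∂h/∂y = [(-60)·(-0.2) − 0·(+1.4)] / 600 = +0.02000
|∇h| = √(0.001667² + 0.02000²) = 0.02007
Seepage velocity v = K·i/n = 170.0 × 0.02007 / 0.27 = 12.64 ft/day.
t = 1000 / 12.64 = 79.11 days.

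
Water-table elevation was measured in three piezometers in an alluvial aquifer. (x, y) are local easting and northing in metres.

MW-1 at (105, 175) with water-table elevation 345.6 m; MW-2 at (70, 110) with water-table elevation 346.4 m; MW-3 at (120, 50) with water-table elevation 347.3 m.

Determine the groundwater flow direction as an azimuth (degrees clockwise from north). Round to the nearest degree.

Three-point gradient (reference MW-1): Δ to MW-2 = (-35, -65, +0.8), Δ to MW-3 = (15, -125, +1.7).
∂h/∂x = +0.001963, ∂h/∂y = -0.01336 (det = 5350).
Flow direction (−∇h) has components (-0.001963 E, +0.01336 N).
Azimuth = atan2(E, N) = atan2(-0.001963, +0.01336) = 351.6° ≈ 352°.

352°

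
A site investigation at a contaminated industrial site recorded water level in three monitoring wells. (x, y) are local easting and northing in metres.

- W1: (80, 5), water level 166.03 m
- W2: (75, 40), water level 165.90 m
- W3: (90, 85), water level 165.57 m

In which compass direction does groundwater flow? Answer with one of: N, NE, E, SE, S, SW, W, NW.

NE

Differences from W1: to W2 (Δx, Δy, Δh) = (-5, 35, -0.13); to W3 = (10, 80, -0.46).
Solve a·Δx + b·Δy = Δh: det = (-5)·80 − 10·35 = -750.
∂h/∂x = [(-0.13)·80 − (-0.46)·35] / -750 = -0.007600
∂h/∂y = [(-5)·(-0.46) − 10·(-0.13)] / -750 = -0.004800
Flow = −∇h = (+0.007600 east, +0.004800 north), which points northeast.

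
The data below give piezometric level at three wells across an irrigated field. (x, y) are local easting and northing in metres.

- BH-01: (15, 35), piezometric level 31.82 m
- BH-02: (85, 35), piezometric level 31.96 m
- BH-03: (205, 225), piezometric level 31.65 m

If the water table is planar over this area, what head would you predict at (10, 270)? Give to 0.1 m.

31.1 m

Taking BH-01 as reference: BH-02−BH-01 = (70, 0, +0.14); BH-03−BH-01 = (190, 190, -0.17).
Solve a·Δx + b·Δy = Δh: det = 70·190 − 190·0 = 13300.
∂h/∂x = [(+0.14)·190 − (-0.17)·0] / 13300 = +0.002000
∂h/∂y = [70·(-0.17) − 190·(+0.14)] / 13300 = -0.002895
h(10, 270) = 31.82 + (+0.002000)·(-5) + (-0.002895)·(235) = 31.82 -0.010 -0.680 = 31.130 m.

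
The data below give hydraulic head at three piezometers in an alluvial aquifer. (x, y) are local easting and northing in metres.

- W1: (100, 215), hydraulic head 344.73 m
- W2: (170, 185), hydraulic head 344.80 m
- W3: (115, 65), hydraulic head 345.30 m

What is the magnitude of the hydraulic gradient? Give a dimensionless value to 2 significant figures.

Differences from W1: to W2 (Δx, Δy, Δh) = (70, -30, +0.07); to W3 = (15, -150, +0.57).
Solve a·Δx + b·Δy = Δh: det = 70·(-150) − 15·(-30) = -10050.
∂h/∂x = [(+0.07)·(-150) − (+0.57)·(-30)] / -10050 = -0.0006567
∂h/∂y = [70·(+0.57) − 15·(+0.07)] / -10050 = -0.003866
|∇h| = √(-0.0006567² + -0.003866²) = 0.003921

0.0039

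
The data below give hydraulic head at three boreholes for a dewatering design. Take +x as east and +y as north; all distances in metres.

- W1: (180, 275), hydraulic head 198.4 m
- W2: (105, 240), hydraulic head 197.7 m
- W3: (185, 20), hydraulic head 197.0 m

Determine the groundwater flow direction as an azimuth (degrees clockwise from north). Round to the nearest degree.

230°

Differences from W1: to W2 (Δx, Δy, Δh) = (-75, -35, -0.7); to W3 = (5, -255, -1.4).
Solve a·Δx + b·Δy = Δh: det = (-75)·(-255) − 5·(-35) = 19300.
∂h/∂x = [(-0.7)·(-255) − (-1.4)·(-35)] / 19300 = +0.006710
∂h/∂y = [(-75)·(-1.4) − 5·(-0.7)] / 19300 = +0.005622
Flow direction (−∇h) has components (-0.006710 E, -0.005622 N).
Azimuth = atan2(E, N) = atan2(-0.006710, -0.005622) = 230.0° ≈ 230°.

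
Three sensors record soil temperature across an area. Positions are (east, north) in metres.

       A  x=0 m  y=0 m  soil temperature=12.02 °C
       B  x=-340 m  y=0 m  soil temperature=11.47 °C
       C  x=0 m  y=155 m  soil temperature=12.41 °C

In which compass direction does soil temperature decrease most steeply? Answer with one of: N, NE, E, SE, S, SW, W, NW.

SW

∂T/∂x = (11.47 − 12.02) / (-340 − 0) = +0.001618
∂T/∂y = (12.41 − 12.02) / (155 − 0) = +0.002516
Steepest decrease is along −∇f = (-0.001618 E, -0.002516 N) → southwest.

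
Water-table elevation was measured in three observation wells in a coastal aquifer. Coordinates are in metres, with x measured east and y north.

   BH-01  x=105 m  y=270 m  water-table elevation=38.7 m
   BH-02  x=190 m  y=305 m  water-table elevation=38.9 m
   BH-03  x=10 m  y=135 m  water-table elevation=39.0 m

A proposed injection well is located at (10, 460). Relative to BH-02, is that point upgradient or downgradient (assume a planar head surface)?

downgradient

With h = a·x + b·y + c and BH-01 as origin, the differences give:
  85·a + 35·b = +0.2
  (-95)·a + (-135)·b = +0.3
Eliminate b (×(-135) and ×35, subtract): -8150·a = -37.50 → a = ∂h/∂x = +0.004601
Back-substitute: b = ∂h/∂y = -0.005460.
Head at (10, 460) = 38.7 + (+0.004601)·(-95) + (-0.005460)·(190) = 37.23 m.
That is lower than the 38.9 m at BH-02, so the point is downgradient.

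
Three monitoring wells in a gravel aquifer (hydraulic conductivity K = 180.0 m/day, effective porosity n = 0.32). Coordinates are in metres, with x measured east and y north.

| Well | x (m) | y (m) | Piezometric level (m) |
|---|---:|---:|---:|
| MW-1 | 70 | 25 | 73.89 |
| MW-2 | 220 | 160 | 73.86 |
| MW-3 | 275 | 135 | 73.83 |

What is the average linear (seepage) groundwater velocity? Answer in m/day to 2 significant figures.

0.28 m/day

Taking MW-1 as reference: MW-2−MW-1 = (150, 135, -0.03); MW-3−MW-1 = (205, 110, -0.06).
Solve a·Δx + b·Δy = Δh: det = 150·110 − 205·135 = -11175.
∂h/∂x = [(-0.03)·110 − (-0.06)·135] / -11175 = -0.0004295
∂h/∂y = [150·(-0.06) − 205·(-0.03)] / -11175 = +0.0002550
|∇h| = √(-0.0004295² + 0.0002550²) = 0.0004995
Seepage velocity v = K·i/n = 180.0 × 0.0004995 / 0.32 = 0.281 m/day.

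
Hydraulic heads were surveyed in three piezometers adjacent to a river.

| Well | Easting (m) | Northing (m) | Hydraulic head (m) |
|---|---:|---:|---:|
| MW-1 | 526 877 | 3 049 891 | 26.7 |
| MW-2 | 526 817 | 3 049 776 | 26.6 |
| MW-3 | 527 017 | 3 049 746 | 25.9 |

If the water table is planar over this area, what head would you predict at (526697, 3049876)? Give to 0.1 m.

27.2 m

Differences from MW-1: to MW-2 (Δx, Δy, Δh) = (-60, -115, -0.1); to MW-3 = (140, -145, -0.8).
Solve a·Δx + b·Δy = Δh: det = (-60)·(-145) − 140·(-115) = 24800.
∂h/∂x = [(-0.1)·(-145) − (-0.8)·(-115)] / 24800 = -0.003125
∂h/∂y = [(-60)·(-0.8) − 140·(-0.1)] / 24800 = +0.002500
h(526697, 3049876) = 26.7 + (-0.003125)·(-180) + (+0.002500)·(-15) = 26.7 +0.563 -0.037 = 27.225 m.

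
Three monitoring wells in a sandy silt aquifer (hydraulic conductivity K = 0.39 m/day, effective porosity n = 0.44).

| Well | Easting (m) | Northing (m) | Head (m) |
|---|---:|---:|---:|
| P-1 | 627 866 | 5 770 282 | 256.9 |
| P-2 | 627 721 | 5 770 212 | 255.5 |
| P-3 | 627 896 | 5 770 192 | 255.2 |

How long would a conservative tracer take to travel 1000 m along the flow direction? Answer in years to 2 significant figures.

160 years

Differences from P-1: to P-2 (Δx, Δy, Δh) = (-145, -70, -1.4); to P-3 = (30, -90, -1.7).
Solve a·Δx + b·Δy = Δh: det = (-145)·(-90) − 30·(-70) = 15150.
∂h/∂x = [(-1.4)·(-90) − (-1.7)·(-70)] / 15150 = +0.0004620
∂h/∂y = [(-145)·(-1.7) − 30·(-1.4)] / 15150 = +0.01904
|∇h| = √(0.0004620² + 0.01904²) = 0.01905
Seepage velocity v = K·i/n = 0.39 × 0.01905 / 0.44 = 0.01689 m/day.
t = 1000 / 0.01689 = 5.921e+04 days = 162 years.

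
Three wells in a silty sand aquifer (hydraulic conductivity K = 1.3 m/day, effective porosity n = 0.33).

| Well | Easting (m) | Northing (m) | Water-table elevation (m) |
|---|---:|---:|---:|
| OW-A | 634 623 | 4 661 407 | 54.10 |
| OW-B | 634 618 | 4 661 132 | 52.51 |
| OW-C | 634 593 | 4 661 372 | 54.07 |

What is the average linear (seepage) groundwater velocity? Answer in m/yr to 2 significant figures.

12 m/yr

Differences from OW-A: to OW-B (Δx, Δy, Δh) = (-5, -275, -1.59); to OW-C = (-30, -35, -0.03).
Determinant of the coordinate differences = (-5)·(-35) − (-30)·(-275) = -8075.
∂h/∂x = [(-1.59)·(-35) − (-0.03)·(-275)] / -8075 = -0.005870
∂h/∂y = [(-5)·(-0.03) − (-30)·(-1.59)] / -8075 = +0.005889
|∇h| = √(-0.005870² + 0.005889²) = 0.008315
Seepage velocity v = K·i/n = 1.3 × 0.008315 / 0.33 = 0.03276 m/day = 11.97 m/yr.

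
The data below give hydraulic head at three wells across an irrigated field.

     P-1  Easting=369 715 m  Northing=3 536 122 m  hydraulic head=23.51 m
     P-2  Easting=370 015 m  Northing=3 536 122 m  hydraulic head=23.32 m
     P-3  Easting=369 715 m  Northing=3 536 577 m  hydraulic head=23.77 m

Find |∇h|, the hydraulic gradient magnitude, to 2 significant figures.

0.00085

∂h/∂x = (23.32 − 23.51) / (370015 − 369715) = -0.0006333
∂h/∂y = (23.77 − 23.51) / (3536577 − 3536122) = +0.0005714
|∇h| = √(-0.0006333² + 0.0005714²) = 0.000853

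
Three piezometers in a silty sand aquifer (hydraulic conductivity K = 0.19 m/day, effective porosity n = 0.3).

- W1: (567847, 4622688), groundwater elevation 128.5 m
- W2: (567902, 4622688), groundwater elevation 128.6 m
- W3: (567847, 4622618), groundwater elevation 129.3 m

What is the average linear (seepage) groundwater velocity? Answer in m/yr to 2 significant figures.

2.7 m/yr

∂h/∂x = (128.6 − 128.5) / (567902 − 567847) = +0.001818
∂h/∂y = (129.3 − 128.5) / (4622618 − 4622688) = -0.01143
|∇h| = √(0.001818² + -0.01143²) = 0.01157
Seepage velocity v = K·i/n = 0.19 × 0.01157 / 0.3 = 0.007328 m/day = 2.677 m/yr.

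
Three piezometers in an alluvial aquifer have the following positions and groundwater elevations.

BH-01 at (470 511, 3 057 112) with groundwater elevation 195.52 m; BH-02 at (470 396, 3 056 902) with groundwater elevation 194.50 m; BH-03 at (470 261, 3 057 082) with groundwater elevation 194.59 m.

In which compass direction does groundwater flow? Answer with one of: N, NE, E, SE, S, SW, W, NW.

SW

Differences from BH-01: to BH-02 (Δx, Δy, Δh) = (-115, -210, -1.02); to BH-03 = (-250, -30, -0.93).
Solve a·Δx + b·Δy = Δh: det = (-115)·(-30) − (-250)·(-210) = -49050.
∂h/∂x = [(-1.02)·(-30) − (-0.93)·(-210)] / -49050 = +0.003358
∂h/∂y = [(-115)·(-0.93) − (-250)·(-1.02)] / -49050 = +0.003018
Flow = −∇h = (-0.003358 east, -0.003018 north), which points southwest.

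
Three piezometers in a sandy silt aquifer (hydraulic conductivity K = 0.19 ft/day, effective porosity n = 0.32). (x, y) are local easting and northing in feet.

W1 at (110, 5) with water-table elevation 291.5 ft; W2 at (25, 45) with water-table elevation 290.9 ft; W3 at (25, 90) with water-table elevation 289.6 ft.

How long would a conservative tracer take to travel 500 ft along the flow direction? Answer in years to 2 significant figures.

78 years

Differences from W1: to W2 (Δx, Δy, Δh) = (-85, 40, -0.6); to W3 = (-85, 85, -1.9).
Determinant of the coordinate differences = (-85)·85 − (-85)·40 = -3825.
∂h/∂x = [(-0.6)·85 − (-1.9)·40] / -3825 = -0.006536
∂h/∂y = [(-85)·(-1.9) − (-85)·(-0.6)] / -3825 = -0.02889
|∇h| = √(-0.006536² + -0.02889²) = 0.02962
Seepage velocity v = K·i/n = 0.19 × 0.02962 / 0.32 = 0.01759 ft/day.
t = 500 / 0.01759 = 2.843e+04 days = 77.8 years.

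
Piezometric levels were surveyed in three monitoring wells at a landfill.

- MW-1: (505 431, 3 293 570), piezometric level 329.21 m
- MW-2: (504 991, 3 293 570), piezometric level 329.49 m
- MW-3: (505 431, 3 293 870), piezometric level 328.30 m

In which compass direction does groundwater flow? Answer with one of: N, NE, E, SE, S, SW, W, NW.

∂h/∂x = (329.49 − 329.21) / (504991 − 505431) = -0.0006364
∂h/∂y = (328.30 − 329.21) / (3293870 − 3293570) = -0.003033
Flow = −∇h = (+0.0006364 east, +0.003033 north), which points north.

N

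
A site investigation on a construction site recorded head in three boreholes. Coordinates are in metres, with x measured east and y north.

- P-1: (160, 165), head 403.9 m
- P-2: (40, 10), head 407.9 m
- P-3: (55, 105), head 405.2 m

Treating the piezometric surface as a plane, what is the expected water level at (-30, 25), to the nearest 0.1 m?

407.2 m

Taking P-1 as reference: P-2−P-1 = (-120, -155, +4.0); P-3−P-1 = (-105, -60, +1.3).
Solve a·Δx + b·Δy = Δh: det = (-120)·(-60) − (-105)·(-155) = -9075.
∂h/∂x = [(+4.0)·(-60) − (+1.3)·(-155)] / -9075 = +0.004242
∂h/∂y = [(-120)·(+1.3) − (-105)·(+4.0)] / -9075 = -0.02909
h(-30, 25) = 403.9 + (+0.004242)·(-190) + (-0.02909)·(-140) = 403.9 -0.806 +4.073 = 407.167 m.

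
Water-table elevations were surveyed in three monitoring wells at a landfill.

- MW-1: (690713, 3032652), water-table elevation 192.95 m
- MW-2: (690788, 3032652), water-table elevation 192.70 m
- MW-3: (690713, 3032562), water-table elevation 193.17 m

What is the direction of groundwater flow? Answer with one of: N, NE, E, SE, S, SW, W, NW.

NE

∂h/∂x = (192.70 − 192.95) / (690788 − 690713) = -0.003333
∂h/∂y = (193.17 − 192.95) / (3032562 − 3032652) = -0.002444
Flow = −∇h = (+0.003333 east, +0.002444 north), which points northeast.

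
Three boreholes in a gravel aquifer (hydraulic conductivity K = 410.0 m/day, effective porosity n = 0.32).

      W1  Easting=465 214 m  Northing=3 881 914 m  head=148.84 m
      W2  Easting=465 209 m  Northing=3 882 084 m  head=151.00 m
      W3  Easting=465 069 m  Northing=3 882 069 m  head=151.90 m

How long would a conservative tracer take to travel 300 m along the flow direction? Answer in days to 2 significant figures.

16 days

Differences from W1: to W2 (Δx, Δy, Δh) = (-5, 170, +2.16); to W3 = (-145, 155, +3.06).
Solve a·Δx + b·Δy = Δh: det = (-5)·155 − (-145)·170 = 23875.
∂h/∂x = [(+2.16)·155 − (+3.06)·170] / 23875 = -0.007765
∂h/∂y = [(-5)·(+3.06) − (-145)·(+2.16)] / 23875 = +0.01248
|∇h| = √(-0.007765² + 0.01248²) = 0.0147
Seepage velocity v = K·i/n = 410.0 × 0.0147 / 0.32 = 18.83 m/day.
t = 300 / 18.83 = 15.93 days.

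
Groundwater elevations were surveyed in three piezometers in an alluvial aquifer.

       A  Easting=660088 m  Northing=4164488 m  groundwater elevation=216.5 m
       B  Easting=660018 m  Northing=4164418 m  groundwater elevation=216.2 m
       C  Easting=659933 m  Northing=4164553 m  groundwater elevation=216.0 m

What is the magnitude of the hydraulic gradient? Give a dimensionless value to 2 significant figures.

0.0036

Taking A as reference: B−A = (-70, -70, -0.3); C−A = (-155, 65, -0.5).
Determinant of the coordinate differences = (-70)·65 − (-155)·(-70) = -15400.
∂h/∂x = [(-0.3)·65 − (-0.5)·(-70)] / -15400 = +0.003539
∂h/∂y = [(-70)·(-0.5) − (-155)·(-0.3)] / -15400 = +0.0007468
|∇h| = √(0.003539² + 0.0007468²) = 0.003617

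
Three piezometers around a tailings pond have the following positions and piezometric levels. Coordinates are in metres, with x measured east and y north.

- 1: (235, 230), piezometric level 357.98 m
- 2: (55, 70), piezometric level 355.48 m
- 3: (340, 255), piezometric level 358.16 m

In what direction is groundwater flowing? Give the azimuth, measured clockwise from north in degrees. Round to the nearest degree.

Differences from 1: to 2 (Δx, Δy, Δh) = (-180, -160, -2.50); to 3 = (105, 25, +0.18).
Solve a·Δx + b·Δy = Δh: det = (-180)·25 − 105·(-160) = 12300.
∂h/∂x = [(-2.50)·25 − (+0.18)·(-160)] / 12300 = -0.002740
∂h/∂y = [(-180)·(+0.18) − 105·(-2.50)] / 12300 = +0.01871
Flow direction (−∇h) has components (+0.002740 E, -0.01871 N).
Azimuth = atan2(E, N) = atan2(+0.002740, -0.01871) = 171.7° ≈ 172°.

172°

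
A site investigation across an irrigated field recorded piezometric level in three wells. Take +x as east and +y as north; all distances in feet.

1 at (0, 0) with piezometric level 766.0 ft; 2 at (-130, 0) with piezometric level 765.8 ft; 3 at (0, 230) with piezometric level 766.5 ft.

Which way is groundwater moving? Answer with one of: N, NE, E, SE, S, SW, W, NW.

∂h/∂x = (765.8 − 766.0) / (-130 − 0) = +0.001538
∂h/∂y = (766.5 − 766.0) / (230 − 0) = +0.002174
Flow = −∇h = (-0.001538 east, -0.002174 north), which points southwest.

SW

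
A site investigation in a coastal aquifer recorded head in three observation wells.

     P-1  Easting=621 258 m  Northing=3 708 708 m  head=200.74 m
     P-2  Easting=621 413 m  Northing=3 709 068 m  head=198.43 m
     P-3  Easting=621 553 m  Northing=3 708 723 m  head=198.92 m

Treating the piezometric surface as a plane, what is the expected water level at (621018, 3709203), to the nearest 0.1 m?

200.3 m

Three-point gradient (reference P-1): Δ to P-2 = (155, 360, -2.31), Δ to P-3 = (295, 15, -1.82).
∂h/∂x = -0.005974, ∂h/∂y = -0.003845 (det = -103875).
h(621018, 3709203) = 200.74 + (-0.005974)·(-240) + (-0.003845)·(495) = 200.74 +1.434 -1.903 = 200.271 m.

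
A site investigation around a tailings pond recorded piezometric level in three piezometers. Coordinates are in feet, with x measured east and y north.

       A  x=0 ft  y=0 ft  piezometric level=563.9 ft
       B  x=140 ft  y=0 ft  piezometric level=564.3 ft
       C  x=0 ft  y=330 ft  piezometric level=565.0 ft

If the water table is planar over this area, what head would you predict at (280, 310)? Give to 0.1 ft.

565.7 ft

∂h/∂x = (564.3 − 563.9) / (140 − 0) = +0.002857
∂h/∂y = (565.0 − 563.9) / (330 − 0) = +0.003333
h(280, 310) = 563.9 + (+0.002857)·(280) + (+0.003333)·(310) = 563.9 +0.800 +1.033 = 565.733 ft.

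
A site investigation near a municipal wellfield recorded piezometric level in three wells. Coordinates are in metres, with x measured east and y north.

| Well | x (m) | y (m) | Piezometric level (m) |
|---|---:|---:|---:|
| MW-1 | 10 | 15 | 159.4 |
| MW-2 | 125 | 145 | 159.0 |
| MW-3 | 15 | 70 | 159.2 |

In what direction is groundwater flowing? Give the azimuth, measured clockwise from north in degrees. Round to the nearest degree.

With h = a·x + b·y + c and MW-1 as origin, the differences give:
  115·a + 130·b = -0.4
  5·a + 55·b = -0.2
Eliminate b (×55 and ×130, subtract): 5675·a = 4.00 → a = ∂h/∂x = +0.0007048
Back-substitute: b = ∂h/∂y = -0.003700.
Flow direction (−∇h) has components (-0.0007048 E, +0.003700 N).
Azimuth = atan2(E, N) = atan2(-0.0007048, +0.003700) = 349.2° ≈ 349°.

349°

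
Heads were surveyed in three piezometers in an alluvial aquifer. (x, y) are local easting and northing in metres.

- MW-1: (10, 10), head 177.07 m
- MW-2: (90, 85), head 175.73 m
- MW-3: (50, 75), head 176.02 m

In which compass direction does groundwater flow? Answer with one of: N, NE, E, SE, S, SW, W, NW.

Three-point gradient (reference MW-1): Δ to MW-2 = (80, 75, -1.34), Δ to MW-3 = (40, 65, -1.05).
∂h/∂x = -0.003795, ∂h/∂y = -0.01382 (det = 2200).
Flow = −∇h = (+0.003795 east, +0.01382 north), which points north.

N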